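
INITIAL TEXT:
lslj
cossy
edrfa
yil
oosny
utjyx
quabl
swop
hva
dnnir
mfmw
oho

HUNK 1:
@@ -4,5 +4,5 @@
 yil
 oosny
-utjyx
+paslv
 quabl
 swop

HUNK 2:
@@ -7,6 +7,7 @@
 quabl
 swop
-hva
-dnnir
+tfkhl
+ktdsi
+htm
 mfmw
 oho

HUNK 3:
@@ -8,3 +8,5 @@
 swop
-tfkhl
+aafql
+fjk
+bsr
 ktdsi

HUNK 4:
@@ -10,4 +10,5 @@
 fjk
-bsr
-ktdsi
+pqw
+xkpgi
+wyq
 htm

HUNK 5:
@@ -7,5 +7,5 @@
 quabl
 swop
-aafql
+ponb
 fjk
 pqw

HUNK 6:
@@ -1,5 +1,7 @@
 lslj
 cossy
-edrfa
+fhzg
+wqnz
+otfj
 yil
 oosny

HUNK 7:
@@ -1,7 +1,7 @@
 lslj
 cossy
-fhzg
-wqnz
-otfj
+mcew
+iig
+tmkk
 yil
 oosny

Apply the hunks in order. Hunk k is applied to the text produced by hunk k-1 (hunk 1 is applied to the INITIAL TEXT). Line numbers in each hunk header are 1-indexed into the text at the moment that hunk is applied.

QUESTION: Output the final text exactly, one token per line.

Hunk 1: at line 4 remove [utjyx] add [paslv] -> 12 lines: lslj cossy edrfa yil oosny paslv quabl swop hva dnnir mfmw oho
Hunk 2: at line 7 remove [hva,dnnir] add [tfkhl,ktdsi,htm] -> 13 lines: lslj cossy edrfa yil oosny paslv quabl swop tfkhl ktdsi htm mfmw oho
Hunk 3: at line 8 remove [tfkhl] add [aafql,fjk,bsr] -> 15 lines: lslj cossy edrfa yil oosny paslv quabl swop aafql fjk bsr ktdsi htm mfmw oho
Hunk 4: at line 10 remove [bsr,ktdsi] add [pqw,xkpgi,wyq] -> 16 lines: lslj cossy edrfa yil oosny paslv quabl swop aafql fjk pqw xkpgi wyq htm mfmw oho
Hunk 5: at line 7 remove [aafql] add [ponb] -> 16 lines: lslj cossy edrfa yil oosny paslv quabl swop ponb fjk pqw xkpgi wyq htm mfmw oho
Hunk 6: at line 1 remove [edrfa] add [fhzg,wqnz,otfj] -> 18 lines: lslj cossy fhzg wqnz otfj yil oosny paslv quabl swop ponb fjk pqw xkpgi wyq htm mfmw oho
Hunk 7: at line 1 remove [fhzg,wqnz,otfj] add [mcew,iig,tmkk] -> 18 lines: lslj cossy mcew iig tmkk yil oosny paslv quabl swop ponb fjk pqw xkpgi wyq htm mfmw oho

Answer: lslj
cossy
mcew
iig
tmkk
yil
oosny
paslv
quabl
swop
ponb
fjk
pqw
xkpgi
wyq
htm
mfmw
oho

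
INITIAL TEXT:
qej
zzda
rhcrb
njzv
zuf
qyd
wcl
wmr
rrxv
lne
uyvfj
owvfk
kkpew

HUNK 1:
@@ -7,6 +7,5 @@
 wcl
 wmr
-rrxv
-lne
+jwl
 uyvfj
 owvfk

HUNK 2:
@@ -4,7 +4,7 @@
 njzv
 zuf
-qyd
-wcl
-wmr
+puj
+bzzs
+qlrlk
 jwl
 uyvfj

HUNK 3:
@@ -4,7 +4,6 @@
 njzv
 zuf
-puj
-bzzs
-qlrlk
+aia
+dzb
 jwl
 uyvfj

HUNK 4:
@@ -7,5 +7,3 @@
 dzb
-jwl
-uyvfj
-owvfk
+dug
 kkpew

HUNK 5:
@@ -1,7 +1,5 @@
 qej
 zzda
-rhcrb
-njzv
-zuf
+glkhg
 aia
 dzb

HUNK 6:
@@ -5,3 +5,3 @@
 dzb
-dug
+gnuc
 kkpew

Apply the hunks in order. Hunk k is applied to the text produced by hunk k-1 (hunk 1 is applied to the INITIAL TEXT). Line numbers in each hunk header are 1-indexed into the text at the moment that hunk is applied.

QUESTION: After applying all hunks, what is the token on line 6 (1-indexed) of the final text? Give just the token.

Answer: gnuc

Derivation:
Hunk 1: at line 7 remove [rrxv,lne] add [jwl] -> 12 lines: qej zzda rhcrb njzv zuf qyd wcl wmr jwl uyvfj owvfk kkpew
Hunk 2: at line 4 remove [qyd,wcl,wmr] add [puj,bzzs,qlrlk] -> 12 lines: qej zzda rhcrb njzv zuf puj bzzs qlrlk jwl uyvfj owvfk kkpew
Hunk 3: at line 4 remove [puj,bzzs,qlrlk] add [aia,dzb] -> 11 lines: qej zzda rhcrb njzv zuf aia dzb jwl uyvfj owvfk kkpew
Hunk 4: at line 7 remove [jwl,uyvfj,owvfk] add [dug] -> 9 lines: qej zzda rhcrb njzv zuf aia dzb dug kkpew
Hunk 5: at line 1 remove [rhcrb,njzv,zuf] add [glkhg] -> 7 lines: qej zzda glkhg aia dzb dug kkpew
Hunk 6: at line 5 remove [dug] add [gnuc] -> 7 lines: qej zzda glkhg aia dzb gnuc kkpew
Final line 6: gnuc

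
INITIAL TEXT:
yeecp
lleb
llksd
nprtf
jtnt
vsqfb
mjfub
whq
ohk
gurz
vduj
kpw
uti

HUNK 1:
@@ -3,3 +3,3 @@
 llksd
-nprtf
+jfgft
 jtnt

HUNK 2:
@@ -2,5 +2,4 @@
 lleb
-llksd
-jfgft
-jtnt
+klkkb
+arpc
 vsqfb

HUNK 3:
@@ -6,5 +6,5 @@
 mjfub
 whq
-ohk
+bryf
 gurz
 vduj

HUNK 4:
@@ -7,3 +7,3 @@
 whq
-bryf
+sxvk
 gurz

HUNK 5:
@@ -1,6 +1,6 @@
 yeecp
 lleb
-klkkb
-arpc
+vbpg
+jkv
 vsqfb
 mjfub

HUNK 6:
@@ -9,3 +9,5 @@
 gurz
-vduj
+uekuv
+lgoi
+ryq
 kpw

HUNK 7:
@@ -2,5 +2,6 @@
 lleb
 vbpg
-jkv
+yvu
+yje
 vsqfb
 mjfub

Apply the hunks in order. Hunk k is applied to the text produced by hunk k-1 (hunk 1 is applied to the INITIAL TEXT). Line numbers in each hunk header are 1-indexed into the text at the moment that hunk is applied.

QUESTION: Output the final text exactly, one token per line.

Hunk 1: at line 3 remove [nprtf] add [jfgft] -> 13 lines: yeecp lleb llksd jfgft jtnt vsqfb mjfub whq ohk gurz vduj kpw uti
Hunk 2: at line 2 remove [llksd,jfgft,jtnt] add [klkkb,arpc] -> 12 lines: yeecp lleb klkkb arpc vsqfb mjfub whq ohk gurz vduj kpw uti
Hunk 3: at line 6 remove [ohk] add [bryf] -> 12 lines: yeecp lleb klkkb arpc vsqfb mjfub whq bryf gurz vduj kpw uti
Hunk 4: at line 7 remove [bryf] add [sxvk] -> 12 lines: yeecp lleb klkkb arpc vsqfb mjfub whq sxvk gurz vduj kpw uti
Hunk 5: at line 1 remove [klkkb,arpc] add [vbpg,jkv] -> 12 lines: yeecp lleb vbpg jkv vsqfb mjfub whq sxvk gurz vduj kpw uti
Hunk 6: at line 9 remove [vduj] add [uekuv,lgoi,ryq] -> 14 lines: yeecp lleb vbpg jkv vsqfb mjfub whq sxvk gurz uekuv lgoi ryq kpw uti
Hunk 7: at line 2 remove [jkv] add [yvu,yje] -> 15 lines: yeecp lleb vbpg yvu yje vsqfb mjfub whq sxvk gurz uekuv lgoi ryq kpw uti

Answer: yeecp
lleb
vbpg
yvu
yje
vsqfb
mjfub
whq
sxvk
gurz
uekuv
lgoi
ryq
kpw
uti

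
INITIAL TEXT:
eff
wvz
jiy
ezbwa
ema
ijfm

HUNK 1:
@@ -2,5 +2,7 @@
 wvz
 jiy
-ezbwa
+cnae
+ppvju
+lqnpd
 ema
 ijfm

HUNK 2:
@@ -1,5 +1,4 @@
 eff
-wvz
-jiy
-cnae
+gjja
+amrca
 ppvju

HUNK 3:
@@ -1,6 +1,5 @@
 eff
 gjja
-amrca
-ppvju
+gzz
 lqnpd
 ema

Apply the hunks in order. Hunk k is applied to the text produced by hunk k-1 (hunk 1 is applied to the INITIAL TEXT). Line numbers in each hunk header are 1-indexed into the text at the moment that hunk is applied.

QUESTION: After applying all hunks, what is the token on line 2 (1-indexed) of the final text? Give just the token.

Answer: gjja

Derivation:
Hunk 1: at line 2 remove [ezbwa] add [cnae,ppvju,lqnpd] -> 8 lines: eff wvz jiy cnae ppvju lqnpd ema ijfm
Hunk 2: at line 1 remove [wvz,jiy,cnae] add [gjja,amrca] -> 7 lines: eff gjja amrca ppvju lqnpd ema ijfm
Hunk 3: at line 1 remove [amrca,ppvju] add [gzz] -> 6 lines: eff gjja gzz lqnpd ema ijfm
Final line 2: gjja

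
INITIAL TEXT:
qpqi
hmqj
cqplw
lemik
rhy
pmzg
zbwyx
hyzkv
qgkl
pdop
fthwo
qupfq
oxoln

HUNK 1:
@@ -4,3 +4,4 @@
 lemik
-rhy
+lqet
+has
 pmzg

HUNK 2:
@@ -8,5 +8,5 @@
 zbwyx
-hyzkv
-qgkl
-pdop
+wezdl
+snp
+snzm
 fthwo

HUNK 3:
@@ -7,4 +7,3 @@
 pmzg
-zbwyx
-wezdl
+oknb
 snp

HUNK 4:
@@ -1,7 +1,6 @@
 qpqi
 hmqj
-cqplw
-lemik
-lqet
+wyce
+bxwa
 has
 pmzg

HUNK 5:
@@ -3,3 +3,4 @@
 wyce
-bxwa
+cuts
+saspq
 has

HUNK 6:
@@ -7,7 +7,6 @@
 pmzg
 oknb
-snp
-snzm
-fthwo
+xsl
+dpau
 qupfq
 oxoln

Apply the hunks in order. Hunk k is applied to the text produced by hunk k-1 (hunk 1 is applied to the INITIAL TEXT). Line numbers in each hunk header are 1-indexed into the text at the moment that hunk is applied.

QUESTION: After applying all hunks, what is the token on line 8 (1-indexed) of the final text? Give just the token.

Hunk 1: at line 4 remove [rhy] add [lqet,has] -> 14 lines: qpqi hmqj cqplw lemik lqet has pmzg zbwyx hyzkv qgkl pdop fthwo qupfq oxoln
Hunk 2: at line 8 remove [hyzkv,qgkl,pdop] add [wezdl,snp,snzm] -> 14 lines: qpqi hmqj cqplw lemik lqet has pmzg zbwyx wezdl snp snzm fthwo qupfq oxoln
Hunk 3: at line 7 remove [zbwyx,wezdl] add [oknb] -> 13 lines: qpqi hmqj cqplw lemik lqet has pmzg oknb snp snzm fthwo qupfq oxoln
Hunk 4: at line 1 remove [cqplw,lemik,lqet] add [wyce,bxwa] -> 12 lines: qpqi hmqj wyce bxwa has pmzg oknb snp snzm fthwo qupfq oxoln
Hunk 5: at line 3 remove [bxwa] add [cuts,saspq] -> 13 lines: qpqi hmqj wyce cuts saspq has pmzg oknb snp snzm fthwo qupfq oxoln
Hunk 6: at line 7 remove [snp,snzm,fthwo] add [xsl,dpau] -> 12 lines: qpqi hmqj wyce cuts saspq has pmzg oknb xsl dpau qupfq oxoln
Final line 8: oknb

Answer: oknb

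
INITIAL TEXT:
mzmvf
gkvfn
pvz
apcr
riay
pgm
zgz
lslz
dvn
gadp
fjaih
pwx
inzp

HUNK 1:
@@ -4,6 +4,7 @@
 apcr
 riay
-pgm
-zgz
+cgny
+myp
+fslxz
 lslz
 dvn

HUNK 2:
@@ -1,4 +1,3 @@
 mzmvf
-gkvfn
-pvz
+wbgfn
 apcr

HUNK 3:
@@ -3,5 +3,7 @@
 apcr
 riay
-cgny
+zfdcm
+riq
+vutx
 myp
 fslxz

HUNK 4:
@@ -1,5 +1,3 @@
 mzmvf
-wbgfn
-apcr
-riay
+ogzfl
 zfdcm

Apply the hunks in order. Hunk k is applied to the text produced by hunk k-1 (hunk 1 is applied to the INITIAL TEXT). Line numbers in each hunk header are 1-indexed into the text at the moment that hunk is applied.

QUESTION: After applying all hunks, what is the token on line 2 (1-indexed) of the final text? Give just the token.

Answer: ogzfl

Derivation:
Hunk 1: at line 4 remove [pgm,zgz] add [cgny,myp,fslxz] -> 14 lines: mzmvf gkvfn pvz apcr riay cgny myp fslxz lslz dvn gadp fjaih pwx inzp
Hunk 2: at line 1 remove [gkvfn,pvz] add [wbgfn] -> 13 lines: mzmvf wbgfn apcr riay cgny myp fslxz lslz dvn gadp fjaih pwx inzp
Hunk 3: at line 3 remove [cgny] add [zfdcm,riq,vutx] -> 15 lines: mzmvf wbgfn apcr riay zfdcm riq vutx myp fslxz lslz dvn gadp fjaih pwx inzp
Hunk 4: at line 1 remove [wbgfn,apcr,riay] add [ogzfl] -> 13 lines: mzmvf ogzfl zfdcm riq vutx myp fslxz lslz dvn gadp fjaih pwx inzp
Final line 2: ogzfl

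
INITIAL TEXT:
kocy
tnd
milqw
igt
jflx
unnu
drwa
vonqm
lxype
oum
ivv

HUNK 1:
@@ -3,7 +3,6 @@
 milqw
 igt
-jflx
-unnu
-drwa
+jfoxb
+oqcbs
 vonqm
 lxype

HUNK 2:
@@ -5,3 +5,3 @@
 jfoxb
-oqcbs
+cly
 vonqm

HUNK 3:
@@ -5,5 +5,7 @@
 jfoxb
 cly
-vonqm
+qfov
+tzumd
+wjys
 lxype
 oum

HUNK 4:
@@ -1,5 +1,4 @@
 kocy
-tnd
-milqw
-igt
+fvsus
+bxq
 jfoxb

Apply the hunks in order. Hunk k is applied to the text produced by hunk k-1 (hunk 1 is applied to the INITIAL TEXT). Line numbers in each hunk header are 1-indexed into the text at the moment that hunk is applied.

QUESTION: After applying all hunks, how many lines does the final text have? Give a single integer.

Hunk 1: at line 3 remove [jflx,unnu,drwa] add [jfoxb,oqcbs] -> 10 lines: kocy tnd milqw igt jfoxb oqcbs vonqm lxype oum ivv
Hunk 2: at line 5 remove [oqcbs] add [cly] -> 10 lines: kocy tnd milqw igt jfoxb cly vonqm lxype oum ivv
Hunk 3: at line 5 remove [vonqm] add [qfov,tzumd,wjys] -> 12 lines: kocy tnd milqw igt jfoxb cly qfov tzumd wjys lxype oum ivv
Hunk 4: at line 1 remove [tnd,milqw,igt] add [fvsus,bxq] -> 11 lines: kocy fvsus bxq jfoxb cly qfov tzumd wjys lxype oum ivv
Final line count: 11

Answer: 11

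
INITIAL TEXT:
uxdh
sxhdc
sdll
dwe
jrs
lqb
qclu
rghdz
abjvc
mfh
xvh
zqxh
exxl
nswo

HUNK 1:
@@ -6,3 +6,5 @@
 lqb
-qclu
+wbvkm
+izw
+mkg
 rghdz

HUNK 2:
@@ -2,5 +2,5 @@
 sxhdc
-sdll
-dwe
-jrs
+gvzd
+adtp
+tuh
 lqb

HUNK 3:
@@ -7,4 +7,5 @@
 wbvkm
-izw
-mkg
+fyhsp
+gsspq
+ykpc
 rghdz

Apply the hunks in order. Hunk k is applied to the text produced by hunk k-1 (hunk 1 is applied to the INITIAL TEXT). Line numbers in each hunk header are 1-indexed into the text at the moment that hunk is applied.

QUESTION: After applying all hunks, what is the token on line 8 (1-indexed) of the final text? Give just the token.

Answer: fyhsp

Derivation:
Hunk 1: at line 6 remove [qclu] add [wbvkm,izw,mkg] -> 16 lines: uxdh sxhdc sdll dwe jrs lqb wbvkm izw mkg rghdz abjvc mfh xvh zqxh exxl nswo
Hunk 2: at line 2 remove [sdll,dwe,jrs] add [gvzd,adtp,tuh] -> 16 lines: uxdh sxhdc gvzd adtp tuh lqb wbvkm izw mkg rghdz abjvc mfh xvh zqxh exxl nswo
Hunk 3: at line 7 remove [izw,mkg] add [fyhsp,gsspq,ykpc] -> 17 lines: uxdh sxhdc gvzd adtp tuh lqb wbvkm fyhsp gsspq ykpc rghdz abjvc mfh xvh zqxh exxl nswo
Final line 8: fyhsp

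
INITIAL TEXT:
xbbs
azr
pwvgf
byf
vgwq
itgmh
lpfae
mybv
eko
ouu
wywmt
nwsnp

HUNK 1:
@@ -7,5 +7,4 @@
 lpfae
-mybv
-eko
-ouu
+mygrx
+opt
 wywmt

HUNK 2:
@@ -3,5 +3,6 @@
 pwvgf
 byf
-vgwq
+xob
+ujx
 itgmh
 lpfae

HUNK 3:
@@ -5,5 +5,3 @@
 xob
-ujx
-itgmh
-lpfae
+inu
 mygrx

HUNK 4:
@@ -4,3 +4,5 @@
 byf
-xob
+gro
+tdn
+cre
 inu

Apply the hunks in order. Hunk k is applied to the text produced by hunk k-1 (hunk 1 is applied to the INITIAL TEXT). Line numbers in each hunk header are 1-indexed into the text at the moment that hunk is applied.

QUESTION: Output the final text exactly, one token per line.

Answer: xbbs
azr
pwvgf
byf
gro
tdn
cre
inu
mygrx
opt
wywmt
nwsnp

Derivation:
Hunk 1: at line 7 remove [mybv,eko,ouu] add [mygrx,opt] -> 11 lines: xbbs azr pwvgf byf vgwq itgmh lpfae mygrx opt wywmt nwsnp
Hunk 2: at line 3 remove [vgwq] add [xob,ujx] -> 12 lines: xbbs azr pwvgf byf xob ujx itgmh lpfae mygrx opt wywmt nwsnp
Hunk 3: at line 5 remove [ujx,itgmh,lpfae] add [inu] -> 10 lines: xbbs azr pwvgf byf xob inu mygrx opt wywmt nwsnp
Hunk 4: at line 4 remove [xob] add [gro,tdn,cre] -> 12 lines: xbbs azr pwvgf byf gro tdn cre inu mygrx opt wywmt nwsnp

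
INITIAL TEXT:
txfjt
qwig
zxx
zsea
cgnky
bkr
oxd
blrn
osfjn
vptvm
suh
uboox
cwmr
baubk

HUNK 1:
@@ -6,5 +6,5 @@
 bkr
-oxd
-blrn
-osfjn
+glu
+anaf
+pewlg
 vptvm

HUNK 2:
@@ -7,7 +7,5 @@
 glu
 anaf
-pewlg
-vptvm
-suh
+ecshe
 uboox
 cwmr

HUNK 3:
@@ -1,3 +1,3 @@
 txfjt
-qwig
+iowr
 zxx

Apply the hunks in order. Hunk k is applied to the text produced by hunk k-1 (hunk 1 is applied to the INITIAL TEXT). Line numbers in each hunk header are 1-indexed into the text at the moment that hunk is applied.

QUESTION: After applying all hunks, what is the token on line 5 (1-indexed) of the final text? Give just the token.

Hunk 1: at line 6 remove [oxd,blrn,osfjn] add [glu,anaf,pewlg] -> 14 lines: txfjt qwig zxx zsea cgnky bkr glu anaf pewlg vptvm suh uboox cwmr baubk
Hunk 2: at line 7 remove [pewlg,vptvm,suh] add [ecshe] -> 12 lines: txfjt qwig zxx zsea cgnky bkr glu anaf ecshe uboox cwmr baubk
Hunk 3: at line 1 remove [qwig] add [iowr] -> 12 lines: txfjt iowr zxx zsea cgnky bkr glu anaf ecshe uboox cwmr baubk
Final line 5: cgnky

Answer: cgnky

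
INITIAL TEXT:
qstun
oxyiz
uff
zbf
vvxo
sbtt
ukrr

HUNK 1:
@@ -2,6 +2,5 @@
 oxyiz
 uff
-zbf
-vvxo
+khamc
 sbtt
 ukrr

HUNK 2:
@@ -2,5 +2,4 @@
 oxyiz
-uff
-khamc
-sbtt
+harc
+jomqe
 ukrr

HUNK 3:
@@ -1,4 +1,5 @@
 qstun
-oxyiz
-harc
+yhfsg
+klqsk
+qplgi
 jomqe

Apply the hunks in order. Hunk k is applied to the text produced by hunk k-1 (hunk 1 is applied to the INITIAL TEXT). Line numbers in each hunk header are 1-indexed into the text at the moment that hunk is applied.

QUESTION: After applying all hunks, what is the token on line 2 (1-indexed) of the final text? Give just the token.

Answer: yhfsg

Derivation:
Hunk 1: at line 2 remove [zbf,vvxo] add [khamc] -> 6 lines: qstun oxyiz uff khamc sbtt ukrr
Hunk 2: at line 2 remove [uff,khamc,sbtt] add [harc,jomqe] -> 5 lines: qstun oxyiz harc jomqe ukrr
Hunk 3: at line 1 remove [oxyiz,harc] add [yhfsg,klqsk,qplgi] -> 6 lines: qstun yhfsg klqsk qplgi jomqe ukrr
Final line 2: yhfsg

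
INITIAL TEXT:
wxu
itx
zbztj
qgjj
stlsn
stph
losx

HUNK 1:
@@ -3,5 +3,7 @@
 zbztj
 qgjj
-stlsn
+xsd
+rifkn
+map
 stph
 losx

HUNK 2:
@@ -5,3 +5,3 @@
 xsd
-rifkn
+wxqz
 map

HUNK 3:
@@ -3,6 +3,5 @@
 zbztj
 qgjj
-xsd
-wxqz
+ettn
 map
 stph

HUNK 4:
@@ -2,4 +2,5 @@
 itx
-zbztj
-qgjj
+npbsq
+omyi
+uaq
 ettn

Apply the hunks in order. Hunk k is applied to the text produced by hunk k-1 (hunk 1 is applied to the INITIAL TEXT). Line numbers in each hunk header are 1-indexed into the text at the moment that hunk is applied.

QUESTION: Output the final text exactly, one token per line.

Answer: wxu
itx
npbsq
omyi
uaq
ettn
map
stph
losx

Derivation:
Hunk 1: at line 3 remove [stlsn] add [xsd,rifkn,map] -> 9 lines: wxu itx zbztj qgjj xsd rifkn map stph losx
Hunk 2: at line 5 remove [rifkn] add [wxqz] -> 9 lines: wxu itx zbztj qgjj xsd wxqz map stph losx
Hunk 3: at line 3 remove [xsd,wxqz] add [ettn] -> 8 lines: wxu itx zbztj qgjj ettn map stph losx
Hunk 4: at line 2 remove [zbztj,qgjj] add [npbsq,omyi,uaq] -> 9 lines: wxu itx npbsq omyi uaq ettn map stph losx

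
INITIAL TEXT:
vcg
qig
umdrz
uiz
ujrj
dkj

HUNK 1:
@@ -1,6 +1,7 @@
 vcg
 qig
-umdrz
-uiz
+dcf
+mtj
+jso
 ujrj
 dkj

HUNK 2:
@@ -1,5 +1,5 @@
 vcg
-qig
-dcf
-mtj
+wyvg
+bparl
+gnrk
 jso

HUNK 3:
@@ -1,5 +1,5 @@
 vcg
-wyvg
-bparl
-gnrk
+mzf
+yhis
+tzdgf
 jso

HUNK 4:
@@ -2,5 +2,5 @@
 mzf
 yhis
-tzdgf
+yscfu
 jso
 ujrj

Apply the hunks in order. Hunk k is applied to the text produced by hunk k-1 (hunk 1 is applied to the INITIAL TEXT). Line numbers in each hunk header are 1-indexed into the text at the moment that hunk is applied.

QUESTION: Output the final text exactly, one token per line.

Hunk 1: at line 1 remove [umdrz,uiz] add [dcf,mtj,jso] -> 7 lines: vcg qig dcf mtj jso ujrj dkj
Hunk 2: at line 1 remove [qig,dcf,mtj] add [wyvg,bparl,gnrk] -> 7 lines: vcg wyvg bparl gnrk jso ujrj dkj
Hunk 3: at line 1 remove [wyvg,bparl,gnrk] add [mzf,yhis,tzdgf] -> 7 lines: vcg mzf yhis tzdgf jso ujrj dkj
Hunk 4: at line 2 remove [tzdgf] add [yscfu] -> 7 lines: vcg mzf yhis yscfu jso ujrj dkj

Answer: vcg
mzf
yhis
yscfu
jso
ujrj
dkj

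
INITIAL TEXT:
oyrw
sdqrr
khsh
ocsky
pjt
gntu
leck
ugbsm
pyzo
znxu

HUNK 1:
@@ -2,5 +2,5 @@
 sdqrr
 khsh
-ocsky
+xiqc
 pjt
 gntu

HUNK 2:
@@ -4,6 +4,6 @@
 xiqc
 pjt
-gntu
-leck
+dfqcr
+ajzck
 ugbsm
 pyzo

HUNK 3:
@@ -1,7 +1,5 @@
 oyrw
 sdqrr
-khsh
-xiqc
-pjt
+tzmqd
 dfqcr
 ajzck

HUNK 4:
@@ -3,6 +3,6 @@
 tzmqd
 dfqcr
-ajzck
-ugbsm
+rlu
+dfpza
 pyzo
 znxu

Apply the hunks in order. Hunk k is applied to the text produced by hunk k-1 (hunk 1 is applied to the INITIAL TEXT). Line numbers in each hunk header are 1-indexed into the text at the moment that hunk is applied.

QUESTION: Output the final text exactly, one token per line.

Answer: oyrw
sdqrr
tzmqd
dfqcr
rlu
dfpza
pyzo
znxu

Derivation:
Hunk 1: at line 2 remove [ocsky] add [xiqc] -> 10 lines: oyrw sdqrr khsh xiqc pjt gntu leck ugbsm pyzo znxu
Hunk 2: at line 4 remove [gntu,leck] add [dfqcr,ajzck] -> 10 lines: oyrw sdqrr khsh xiqc pjt dfqcr ajzck ugbsm pyzo znxu
Hunk 3: at line 1 remove [khsh,xiqc,pjt] add [tzmqd] -> 8 lines: oyrw sdqrr tzmqd dfqcr ajzck ugbsm pyzo znxu
Hunk 4: at line 3 remove [ajzck,ugbsm] add [rlu,dfpza] -> 8 lines: oyrw sdqrr tzmqd dfqcr rlu dfpza pyzo znxu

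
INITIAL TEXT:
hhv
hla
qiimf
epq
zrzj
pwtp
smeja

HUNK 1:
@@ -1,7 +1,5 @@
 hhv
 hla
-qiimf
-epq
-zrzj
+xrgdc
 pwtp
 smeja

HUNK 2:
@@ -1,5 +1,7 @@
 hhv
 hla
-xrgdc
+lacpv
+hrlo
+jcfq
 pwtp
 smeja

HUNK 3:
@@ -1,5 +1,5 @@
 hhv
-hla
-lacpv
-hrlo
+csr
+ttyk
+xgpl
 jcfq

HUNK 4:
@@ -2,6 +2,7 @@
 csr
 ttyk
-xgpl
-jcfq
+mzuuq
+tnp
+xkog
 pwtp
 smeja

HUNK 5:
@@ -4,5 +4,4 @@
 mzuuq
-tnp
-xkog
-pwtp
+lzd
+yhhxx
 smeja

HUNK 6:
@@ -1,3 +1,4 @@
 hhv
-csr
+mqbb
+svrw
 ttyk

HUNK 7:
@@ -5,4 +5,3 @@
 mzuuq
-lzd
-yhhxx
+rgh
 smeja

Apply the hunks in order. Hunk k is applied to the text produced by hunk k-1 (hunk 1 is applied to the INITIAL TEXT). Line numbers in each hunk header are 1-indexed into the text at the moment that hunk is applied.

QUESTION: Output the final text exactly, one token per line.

Answer: hhv
mqbb
svrw
ttyk
mzuuq
rgh
smeja

Derivation:
Hunk 1: at line 1 remove [qiimf,epq,zrzj] add [xrgdc] -> 5 lines: hhv hla xrgdc pwtp smeja
Hunk 2: at line 1 remove [xrgdc] add [lacpv,hrlo,jcfq] -> 7 lines: hhv hla lacpv hrlo jcfq pwtp smeja
Hunk 3: at line 1 remove [hla,lacpv,hrlo] add [csr,ttyk,xgpl] -> 7 lines: hhv csr ttyk xgpl jcfq pwtp smeja
Hunk 4: at line 2 remove [xgpl,jcfq] add [mzuuq,tnp,xkog] -> 8 lines: hhv csr ttyk mzuuq tnp xkog pwtp smeja
Hunk 5: at line 4 remove [tnp,xkog,pwtp] add [lzd,yhhxx] -> 7 lines: hhv csr ttyk mzuuq lzd yhhxx smeja
Hunk 6: at line 1 remove [csr] add [mqbb,svrw] -> 8 lines: hhv mqbb svrw ttyk mzuuq lzd yhhxx smeja
Hunk 7: at line 5 remove [lzd,yhhxx] add [rgh] -> 7 lines: hhv mqbb svrw ttyk mzuuq rgh smeja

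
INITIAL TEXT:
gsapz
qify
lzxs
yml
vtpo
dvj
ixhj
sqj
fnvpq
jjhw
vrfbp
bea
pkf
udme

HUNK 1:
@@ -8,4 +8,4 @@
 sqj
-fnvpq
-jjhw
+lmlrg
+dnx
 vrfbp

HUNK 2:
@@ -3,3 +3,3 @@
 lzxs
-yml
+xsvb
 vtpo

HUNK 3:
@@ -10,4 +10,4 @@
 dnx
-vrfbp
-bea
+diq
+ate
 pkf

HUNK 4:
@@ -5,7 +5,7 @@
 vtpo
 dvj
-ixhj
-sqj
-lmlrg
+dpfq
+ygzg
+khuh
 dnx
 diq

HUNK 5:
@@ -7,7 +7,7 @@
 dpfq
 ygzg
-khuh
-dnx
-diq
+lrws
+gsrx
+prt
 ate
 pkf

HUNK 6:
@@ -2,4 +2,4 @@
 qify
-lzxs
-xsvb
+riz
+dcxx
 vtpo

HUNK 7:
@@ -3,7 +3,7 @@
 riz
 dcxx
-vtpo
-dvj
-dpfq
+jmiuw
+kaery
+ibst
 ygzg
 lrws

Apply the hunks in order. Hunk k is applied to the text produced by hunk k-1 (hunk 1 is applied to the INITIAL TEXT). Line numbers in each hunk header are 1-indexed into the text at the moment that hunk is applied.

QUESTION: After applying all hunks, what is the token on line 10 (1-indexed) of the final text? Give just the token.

Answer: gsrx

Derivation:
Hunk 1: at line 8 remove [fnvpq,jjhw] add [lmlrg,dnx] -> 14 lines: gsapz qify lzxs yml vtpo dvj ixhj sqj lmlrg dnx vrfbp bea pkf udme
Hunk 2: at line 3 remove [yml] add [xsvb] -> 14 lines: gsapz qify lzxs xsvb vtpo dvj ixhj sqj lmlrg dnx vrfbp bea pkf udme
Hunk 3: at line 10 remove [vrfbp,bea] add [diq,ate] -> 14 lines: gsapz qify lzxs xsvb vtpo dvj ixhj sqj lmlrg dnx diq ate pkf udme
Hunk 4: at line 5 remove [ixhj,sqj,lmlrg] add [dpfq,ygzg,khuh] -> 14 lines: gsapz qify lzxs xsvb vtpo dvj dpfq ygzg khuh dnx diq ate pkf udme
Hunk 5: at line 7 remove [khuh,dnx,diq] add [lrws,gsrx,prt] -> 14 lines: gsapz qify lzxs xsvb vtpo dvj dpfq ygzg lrws gsrx prt ate pkf udme
Hunk 6: at line 2 remove [lzxs,xsvb] add [riz,dcxx] -> 14 lines: gsapz qify riz dcxx vtpo dvj dpfq ygzg lrws gsrx prt ate pkf udme
Hunk 7: at line 3 remove [vtpo,dvj,dpfq] add [jmiuw,kaery,ibst] -> 14 lines: gsapz qify riz dcxx jmiuw kaery ibst ygzg lrws gsrx prt ate pkf udme
Final line 10: gsrx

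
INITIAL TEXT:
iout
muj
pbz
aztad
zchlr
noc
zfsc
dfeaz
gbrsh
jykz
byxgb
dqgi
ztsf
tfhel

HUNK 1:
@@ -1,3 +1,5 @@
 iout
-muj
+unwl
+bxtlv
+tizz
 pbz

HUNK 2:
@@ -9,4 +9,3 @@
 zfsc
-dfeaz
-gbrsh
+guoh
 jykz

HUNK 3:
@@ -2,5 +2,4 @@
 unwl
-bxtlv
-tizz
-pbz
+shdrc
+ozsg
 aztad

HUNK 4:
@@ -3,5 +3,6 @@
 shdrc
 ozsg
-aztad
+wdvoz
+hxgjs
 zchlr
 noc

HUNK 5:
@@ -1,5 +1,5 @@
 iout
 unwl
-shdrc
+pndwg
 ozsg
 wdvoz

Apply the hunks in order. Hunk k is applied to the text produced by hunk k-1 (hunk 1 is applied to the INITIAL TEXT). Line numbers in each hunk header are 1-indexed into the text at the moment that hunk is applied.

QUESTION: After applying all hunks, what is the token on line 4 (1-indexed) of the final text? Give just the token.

Hunk 1: at line 1 remove [muj] add [unwl,bxtlv,tizz] -> 16 lines: iout unwl bxtlv tizz pbz aztad zchlr noc zfsc dfeaz gbrsh jykz byxgb dqgi ztsf tfhel
Hunk 2: at line 9 remove [dfeaz,gbrsh] add [guoh] -> 15 lines: iout unwl bxtlv tizz pbz aztad zchlr noc zfsc guoh jykz byxgb dqgi ztsf tfhel
Hunk 3: at line 2 remove [bxtlv,tizz,pbz] add [shdrc,ozsg] -> 14 lines: iout unwl shdrc ozsg aztad zchlr noc zfsc guoh jykz byxgb dqgi ztsf tfhel
Hunk 4: at line 3 remove [aztad] add [wdvoz,hxgjs] -> 15 lines: iout unwl shdrc ozsg wdvoz hxgjs zchlr noc zfsc guoh jykz byxgb dqgi ztsf tfhel
Hunk 5: at line 1 remove [shdrc] add [pndwg] -> 15 lines: iout unwl pndwg ozsg wdvoz hxgjs zchlr noc zfsc guoh jykz byxgb dqgi ztsf tfhel
Final line 4: ozsg

Answer: ozsg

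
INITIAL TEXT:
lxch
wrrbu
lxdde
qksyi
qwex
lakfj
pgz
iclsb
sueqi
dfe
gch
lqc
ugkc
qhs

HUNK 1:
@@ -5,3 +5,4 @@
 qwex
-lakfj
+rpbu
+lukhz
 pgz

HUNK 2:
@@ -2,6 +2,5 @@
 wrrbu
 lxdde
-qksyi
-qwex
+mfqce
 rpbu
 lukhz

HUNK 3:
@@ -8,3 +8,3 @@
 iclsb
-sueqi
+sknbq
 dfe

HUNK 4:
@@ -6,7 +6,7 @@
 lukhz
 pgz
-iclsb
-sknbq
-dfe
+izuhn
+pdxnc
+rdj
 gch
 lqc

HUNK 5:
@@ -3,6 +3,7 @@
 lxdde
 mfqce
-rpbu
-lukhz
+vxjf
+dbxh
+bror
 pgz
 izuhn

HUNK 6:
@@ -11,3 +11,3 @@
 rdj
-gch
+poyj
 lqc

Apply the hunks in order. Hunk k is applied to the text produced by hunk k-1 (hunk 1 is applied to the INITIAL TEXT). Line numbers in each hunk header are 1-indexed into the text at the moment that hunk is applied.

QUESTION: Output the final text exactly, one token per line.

Answer: lxch
wrrbu
lxdde
mfqce
vxjf
dbxh
bror
pgz
izuhn
pdxnc
rdj
poyj
lqc
ugkc
qhs

Derivation:
Hunk 1: at line 5 remove [lakfj] add [rpbu,lukhz] -> 15 lines: lxch wrrbu lxdde qksyi qwex rpbu lukhz pgz iclsb sueqi dfe gch lqc ugkc qhs
Hunk 2: at line 2 remove [qksyi,qwex] add [mfqce] -> 14 lines: lxch wrrbu lxdde mfqce rpbu lukhz pgz iclsb sueqi dfe gch lqc ugkc qhs
Hunk 3: at line 8 remove [sueqi] add [sknbq] -> 14 lines: lxch wrrbu lxdde mfqce rpbu lukhz pgz iclsb sknbq dfe gch lqc ugkc qhs
Hunk 4: at line 6 remove [iclsb,sknbq,dfe] add [izuhn,pdxnc,rdj] -> 14 lines: lxch wrrbu lxdde mfqce rpbu lukhz pgz izuhn pdxnc rdj gch lqc ugkc qhs
Hunk 5: at line 3 remove [rpbu,lukhz] add [vxjf,dbxh,bror] -> 15 lines: lxch wrrbu lxdde mfqce vxjf dbxh bror pgz izuhn pdxnc rdj gch lqc ugkc qhs
Hunk 6: at line 11 remove [gch] add [poyj] -> 15 lines: lxch wrrbu lxdde mfqce vxjf dbxh bror pgz izuhn pdxnc rdj poyj lqc ugkc qhs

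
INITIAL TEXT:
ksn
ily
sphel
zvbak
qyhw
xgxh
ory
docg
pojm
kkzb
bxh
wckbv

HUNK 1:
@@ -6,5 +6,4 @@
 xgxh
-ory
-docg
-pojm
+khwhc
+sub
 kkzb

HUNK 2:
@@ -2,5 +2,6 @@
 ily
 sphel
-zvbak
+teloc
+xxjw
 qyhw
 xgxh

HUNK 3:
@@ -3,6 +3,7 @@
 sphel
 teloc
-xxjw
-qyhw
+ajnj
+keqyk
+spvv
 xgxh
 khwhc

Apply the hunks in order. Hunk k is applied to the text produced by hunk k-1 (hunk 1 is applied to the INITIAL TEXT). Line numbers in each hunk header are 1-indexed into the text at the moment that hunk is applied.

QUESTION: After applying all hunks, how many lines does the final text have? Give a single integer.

Hunk 1: at line 6 remove [ory,docg,pojm] add [khwhc,sub] -> 11 lines: ksn ily sphel zvbak qyhw xgxh khwhc sub kkzb bxh wckbv
Hunk 2: at line 2 remove [zvbak] add [teloc,xxjw] -> 12 lines: ksn ily sphel teloc xxjw qyhw xgxh khwhc sub kkzb bxh wckbv
Hunk 3: at line 3 remove [xxjw,qyhw] add [ajnj,keqyk,spvv] -> 13 lines: ksn ily sphel teloc ajnj keqyk spvv xgxh khwhc sub kkzb bxh wckbv
Final line count: 13

Answer: 13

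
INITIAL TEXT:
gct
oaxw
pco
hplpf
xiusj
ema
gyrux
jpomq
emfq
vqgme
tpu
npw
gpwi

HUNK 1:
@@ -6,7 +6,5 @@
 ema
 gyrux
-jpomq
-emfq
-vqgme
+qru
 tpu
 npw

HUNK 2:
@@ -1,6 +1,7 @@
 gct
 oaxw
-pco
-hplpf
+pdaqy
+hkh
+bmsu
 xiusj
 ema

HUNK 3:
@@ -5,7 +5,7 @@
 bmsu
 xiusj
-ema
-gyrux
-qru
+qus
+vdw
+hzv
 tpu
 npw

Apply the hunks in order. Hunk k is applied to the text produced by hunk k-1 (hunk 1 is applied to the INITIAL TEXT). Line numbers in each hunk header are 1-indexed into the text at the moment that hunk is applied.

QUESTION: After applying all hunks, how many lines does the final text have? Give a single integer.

Answer: 12

Derivation:
Hunk 1: at line 6 remove [jpomq,emfq,vqgme] add [qru] -> 11 lines: gct oaxw pco hplpf xiusj ema gyrux qru tpu npw gpwi
Hunk 2: at line 1 remove [pco,hplpf] add [pdaqy,hkh,bmsu] -> 12 lines: gct oaxw pdaqy hkh bmsu xiusj ema gyrux qru tpu npw gpwi
Hunk 3: at line 5 remove [ema,gyrux,qru] add [qus,vdw,hzv] -> 12 lines: gct oaxw pdaqy hkh bmsu xiusj qus vdw hzv tpu npw gpwi
Final line count: 12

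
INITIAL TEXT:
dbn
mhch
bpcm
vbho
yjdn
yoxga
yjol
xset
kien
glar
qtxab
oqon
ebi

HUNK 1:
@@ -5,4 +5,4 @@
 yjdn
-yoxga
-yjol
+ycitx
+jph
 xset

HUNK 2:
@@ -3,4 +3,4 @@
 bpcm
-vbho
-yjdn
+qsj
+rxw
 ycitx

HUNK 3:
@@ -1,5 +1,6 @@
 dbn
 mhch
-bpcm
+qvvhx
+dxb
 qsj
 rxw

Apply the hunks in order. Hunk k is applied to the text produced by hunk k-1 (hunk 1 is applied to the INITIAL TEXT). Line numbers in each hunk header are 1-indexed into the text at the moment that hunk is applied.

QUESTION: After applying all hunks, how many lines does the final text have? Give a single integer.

Answer: 14

Derivation:
Hunk 1: at line 5 remove [yoxga,yjol] add [ycitx,jph] -> 13 lines: dbn mhch bpcm vbho yjdn ycitx jph xset kien glar qtxab oqon ebi
Hunk 2: at line 3 remove [vbho,yjdn] add [qsj,rxw] -> 13 lines: dbn mhch bpcm qsj rxw ycitx jph xset kien glar qtxab oqon ebi
Hunk 3: at line 1 remove [bpcm] add [qvvhx,dxb] -> 14 lines: dbn mhch qvvhx dxb qsj rxw ycitx jph xset kien glar qtxab oqon ebi
Final line count: 14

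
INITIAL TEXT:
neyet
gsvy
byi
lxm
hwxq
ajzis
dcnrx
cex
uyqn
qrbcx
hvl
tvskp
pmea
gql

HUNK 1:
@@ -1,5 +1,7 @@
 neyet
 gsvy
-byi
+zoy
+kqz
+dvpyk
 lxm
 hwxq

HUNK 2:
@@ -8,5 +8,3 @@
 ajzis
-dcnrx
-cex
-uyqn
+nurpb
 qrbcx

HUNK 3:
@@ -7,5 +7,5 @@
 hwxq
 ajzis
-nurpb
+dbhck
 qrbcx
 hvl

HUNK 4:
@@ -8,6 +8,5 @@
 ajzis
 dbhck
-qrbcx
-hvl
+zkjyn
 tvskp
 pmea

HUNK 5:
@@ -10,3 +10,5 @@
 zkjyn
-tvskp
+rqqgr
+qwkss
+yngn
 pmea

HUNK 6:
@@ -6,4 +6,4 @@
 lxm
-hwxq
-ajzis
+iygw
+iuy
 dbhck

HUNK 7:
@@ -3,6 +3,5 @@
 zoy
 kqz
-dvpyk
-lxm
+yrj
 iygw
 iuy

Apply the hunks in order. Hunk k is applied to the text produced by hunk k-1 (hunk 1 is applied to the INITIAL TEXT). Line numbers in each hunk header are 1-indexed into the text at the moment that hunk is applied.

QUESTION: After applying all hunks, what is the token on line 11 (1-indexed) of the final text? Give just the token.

Hunk 1: at line 1 remove [byi] add [zoy,kqz,dvpyk] -> 16 lines: neyet gsvy zoy kqz dvpyk lxm hwxq ajzis dcnrx cex uyqn qrbcx hvl tvskp pmea gql
Hunk 2: at line 8 remove [dcnrx,cex,uyqn] add [nurpb] -> 14 lines: neyet gsvy zoy kqz dvpyk lxm hwxq ajzis nurpb qrbcx hvl tvskp pmea gql
Hunk 3: at line 7 remove [nurpb] add [dbhck] -> 14 lines: neyet gsvy zoy kqz dvpyk lxm hwxq ajzis dbhck qrbcx hvl tvskp pmea gql
Hunk 4: at line 8 remove [qrbcx,hvl] add [zkjyn] -> 13 lines: neyet gsvy zoy kqz dvpyk lxm hwxq ajzis dbhck zkjyn tvskp pmea gql
Hunk 5: at line 10 remove [tvskp] add [rqqgr,qwkss,yngn] -> 15 lines: neyet gsvy zoy kqz dvpyk lxm hwxq ajzis dbhck zkjyn rqqgr qwkss yngn pmea gql
Hunk 6: at line 6 remove [hwxq,ajzis] add [iygw,iuy] -> 15 lines: neyet gsvy zoy kqz dvpyk lxm iygw iuy dbhck zkjyn rqqgr qwkss yngn pmea gql
Hunk 7: at line 3 remove [dvpyk,lxm] add [yrj] -> 14 lines: neyet gsvy zoy kqz yrj iygw iuy dbhck zkjyn rqqgr qwkss yngn pmea gql
Final line 11: qwkss

Answer: qwkss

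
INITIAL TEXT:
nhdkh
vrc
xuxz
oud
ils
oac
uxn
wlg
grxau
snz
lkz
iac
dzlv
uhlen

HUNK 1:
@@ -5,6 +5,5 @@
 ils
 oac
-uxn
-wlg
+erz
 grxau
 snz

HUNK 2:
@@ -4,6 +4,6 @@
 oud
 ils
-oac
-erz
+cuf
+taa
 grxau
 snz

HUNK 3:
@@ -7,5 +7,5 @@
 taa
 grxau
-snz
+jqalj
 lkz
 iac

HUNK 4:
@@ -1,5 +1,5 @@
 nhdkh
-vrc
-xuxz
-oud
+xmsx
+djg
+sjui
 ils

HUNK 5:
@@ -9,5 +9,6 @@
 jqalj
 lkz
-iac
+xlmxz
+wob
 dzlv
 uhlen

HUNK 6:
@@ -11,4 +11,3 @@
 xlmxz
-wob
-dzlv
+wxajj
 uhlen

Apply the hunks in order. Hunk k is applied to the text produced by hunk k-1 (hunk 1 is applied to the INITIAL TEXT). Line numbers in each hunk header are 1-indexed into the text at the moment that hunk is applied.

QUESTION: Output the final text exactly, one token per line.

Hunk 1: at line 5 remove [uxn,wlg] add [erz] -> 13 lines: nhdkh vrc xuxz oud ils oac erz grxau snz lkz iac dzlv uhlen
Hunk 2: at line 4 remove [oac,erz] add [cuf,taa] -> 13 lines: nhdkh vrc xuxz oud ils cuf taa grxau snz lkz iac dzlv uhlen
Hunk 3: at line 7 remove [snz] add [jqalj] -> 13 lines: nhdkh vrc xuxz oud ils cuf taa grxau jqalj lkz iac dzlv uhlen
Hunk 4: at line 1 remove [vrc,xuxz,oud] add [xmsx,djg,sjui] -> 13 lines: nhdkh xmsx djg sjui ils cuf taa grxau jqalj lkz iac dzlv uhlen
Hunk 5: at line 9 remove [iac] add [xlmxz,wob] -> 14 lines: nhdkh xmsx djg sjui ils cuf taa grxau jqalj lkz xlmxz wob dzlv uhlen
Hunk 6: at line 11 remove [wob,dzlv] add [wxajj] -> 13 lines: nhdkh xmsx djg sjui ils cuf taa grxau jqalj lkz xlmxz wxajj uhlen

Answer: nhdkh
xmsx
djg
sjui
ils
cuf
taa
grxau
jqalj
lkz
xlmxz
wxajj
uhlen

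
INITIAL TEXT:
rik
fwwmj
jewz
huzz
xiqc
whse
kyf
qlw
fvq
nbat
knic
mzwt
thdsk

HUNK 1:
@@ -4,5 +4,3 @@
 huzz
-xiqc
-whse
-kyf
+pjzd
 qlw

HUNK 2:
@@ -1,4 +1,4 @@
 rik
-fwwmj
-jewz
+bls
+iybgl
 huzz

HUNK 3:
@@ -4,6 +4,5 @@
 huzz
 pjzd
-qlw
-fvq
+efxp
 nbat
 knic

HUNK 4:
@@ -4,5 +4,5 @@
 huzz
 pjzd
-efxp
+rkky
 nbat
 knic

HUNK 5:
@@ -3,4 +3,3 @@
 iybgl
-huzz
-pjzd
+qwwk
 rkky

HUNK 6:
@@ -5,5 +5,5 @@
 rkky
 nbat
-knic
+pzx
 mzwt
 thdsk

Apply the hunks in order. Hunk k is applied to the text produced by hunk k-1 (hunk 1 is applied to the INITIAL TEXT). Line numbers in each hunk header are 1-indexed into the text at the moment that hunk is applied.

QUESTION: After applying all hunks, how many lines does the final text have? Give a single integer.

Hunk 1: at line 4 remove [xiqc,whse,kyf] add [pjzd] -> 11 lines: rik fwwmj jewz huzz pjzd qlw fvq nbat knic mzwt thdsk
Hunk 2: at line 1 remove [fwwmj,jewz] add [bls,iybgl] -> 11 lines: rik bls iybgl huzz pjzd qlw fvq nbat knic mzwt thdsk
Hunk 3: at line 4 remove [qlw,fvq] add [efxp] -> 10 lines: rik bls iybgl huzz pjzd efxp nbat knic mzwt thdsk
Hunk 4: at line 4 remove [efxp] add [rkky] -> 10 lines: rik bls iybgl huzz pjzd rkky nbat knic mzwt thdsk
Hunk 5: at line 3 remove [huzz,pjzd] add [qwwk] -> 9 lines: rik bls iybgl qwwk rkky nbat knic mzwt thdsk
Hunk 6: at line 5 remove [knic] add [pzx] -> 9 lines: rik bls iybgl qwwk rkky nbat pzx mzwt thdsk
Final line count: 9

Answer: 9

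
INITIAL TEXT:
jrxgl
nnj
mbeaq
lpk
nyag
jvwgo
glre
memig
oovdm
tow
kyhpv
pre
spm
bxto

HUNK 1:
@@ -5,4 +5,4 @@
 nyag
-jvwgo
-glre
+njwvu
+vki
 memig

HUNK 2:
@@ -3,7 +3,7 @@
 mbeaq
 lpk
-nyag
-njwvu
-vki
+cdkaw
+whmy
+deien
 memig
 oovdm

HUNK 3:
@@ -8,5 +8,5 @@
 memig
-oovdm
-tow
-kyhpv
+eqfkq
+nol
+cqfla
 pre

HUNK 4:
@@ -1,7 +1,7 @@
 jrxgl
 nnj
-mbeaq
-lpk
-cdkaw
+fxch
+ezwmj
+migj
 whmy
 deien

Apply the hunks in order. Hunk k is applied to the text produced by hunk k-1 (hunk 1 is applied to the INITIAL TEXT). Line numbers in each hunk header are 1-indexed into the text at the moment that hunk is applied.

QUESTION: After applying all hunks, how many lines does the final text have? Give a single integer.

Hunk 1: at line 5 remove [jvwgo,glre] add [njwvu,vki] -> 14 lines: jrxgl nnj mbeaq lpk nyag njwvu vki memig oovdm tow kyhpv pre spm bxto
Hunk 2: at line 3 remove [nyag,njwvu,vki] add [cdkaw,whmy,deien] -> 14 lines: jrxgl nnj mbeaq lpk cdkaw whmy deien memig oovdm tow kyhpv pre spm bxto
Hunk 3: at line 8 remove [oovdm,tow,kyhpv] add [eqfkq,nol,cqfla] -> 14 lines: jrxgl nnj mbeaq lpk cdkaw whmy deien memig eqfkq nol cqfla pre spm bxto
Hunk 4: at line 1 remove [mbeaq,lpk,cdkaw] add [fxch,ezwmj,migj] -> 14 lines: jrxgl nnj fxch ezwmj migj whmy deien memig eqfkq nol cqfla pre spm bxto
Final line count: 14

Answer: 14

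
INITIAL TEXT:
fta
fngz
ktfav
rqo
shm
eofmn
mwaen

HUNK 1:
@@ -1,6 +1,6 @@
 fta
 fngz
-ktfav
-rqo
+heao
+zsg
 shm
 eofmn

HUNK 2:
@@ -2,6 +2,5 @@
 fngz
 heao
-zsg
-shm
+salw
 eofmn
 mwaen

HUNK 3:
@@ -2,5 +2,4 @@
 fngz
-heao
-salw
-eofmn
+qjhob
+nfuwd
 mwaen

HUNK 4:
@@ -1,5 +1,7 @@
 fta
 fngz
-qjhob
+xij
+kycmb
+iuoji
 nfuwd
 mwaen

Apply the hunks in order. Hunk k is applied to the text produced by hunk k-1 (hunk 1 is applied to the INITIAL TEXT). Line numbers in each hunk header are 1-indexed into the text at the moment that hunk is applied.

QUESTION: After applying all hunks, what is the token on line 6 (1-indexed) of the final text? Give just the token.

Answer: nfuwd

Derivation:
Hunk 1: at line 1 remove [ktfav,rqo] add [heao,zsg] -> 7 lines: fta fngz heao zsg shm eofmn mwaen
Hunk 2: at line 2 remove [zsg,shm] add [salw] -> 6 lines: fta fngz heao salw eofmn mwaen
Hunk 3: at line 2 remove [heao,salw,eofmn] add [qjhob,nfuwd] -> 5 lines: fta fngz qjhob nfuwd mwaen
Hunk 4: at line 1 remove [qjhob] add [xij,kycmb,iuoji] -> 7 lines: fta fngz xij kycmb iuoji nfuwd mwaen
Final line 6: nfuwd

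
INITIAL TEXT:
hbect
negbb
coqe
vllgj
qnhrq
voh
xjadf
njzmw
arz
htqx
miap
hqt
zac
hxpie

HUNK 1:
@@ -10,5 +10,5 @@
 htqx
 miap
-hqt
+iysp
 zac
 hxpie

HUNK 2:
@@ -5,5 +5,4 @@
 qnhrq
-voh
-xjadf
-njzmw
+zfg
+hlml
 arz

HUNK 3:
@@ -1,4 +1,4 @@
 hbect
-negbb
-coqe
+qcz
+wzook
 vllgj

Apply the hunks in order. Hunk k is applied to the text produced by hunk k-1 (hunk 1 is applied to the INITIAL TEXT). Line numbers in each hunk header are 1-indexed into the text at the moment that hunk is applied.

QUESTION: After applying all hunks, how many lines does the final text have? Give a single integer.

Answer: 13

Derivation:
Hunk 1: at line 10 remove [hqt] add [iysp] -> 14 lines: hbect negbb coqe vllgj qnhrq voh xjadf njzmw arz htqx miap iysp zac hxpie
Hunk 2: at line 5 remove [voh,xjadf,njzmw] add [zfg,hlml] -> 13 lines: hbect negbb coqe vllgj qnhrq zfg hlml arz htqx miap iysp zac hxpie
Hunk 3: at line 1 remove [negbb,coqe] add [qcz,wzook] -> 13 lines: hbect qcz wzook vllgj qnhrq zfg hlml arz htqx miap iysp zac hxpie
Final line count: 13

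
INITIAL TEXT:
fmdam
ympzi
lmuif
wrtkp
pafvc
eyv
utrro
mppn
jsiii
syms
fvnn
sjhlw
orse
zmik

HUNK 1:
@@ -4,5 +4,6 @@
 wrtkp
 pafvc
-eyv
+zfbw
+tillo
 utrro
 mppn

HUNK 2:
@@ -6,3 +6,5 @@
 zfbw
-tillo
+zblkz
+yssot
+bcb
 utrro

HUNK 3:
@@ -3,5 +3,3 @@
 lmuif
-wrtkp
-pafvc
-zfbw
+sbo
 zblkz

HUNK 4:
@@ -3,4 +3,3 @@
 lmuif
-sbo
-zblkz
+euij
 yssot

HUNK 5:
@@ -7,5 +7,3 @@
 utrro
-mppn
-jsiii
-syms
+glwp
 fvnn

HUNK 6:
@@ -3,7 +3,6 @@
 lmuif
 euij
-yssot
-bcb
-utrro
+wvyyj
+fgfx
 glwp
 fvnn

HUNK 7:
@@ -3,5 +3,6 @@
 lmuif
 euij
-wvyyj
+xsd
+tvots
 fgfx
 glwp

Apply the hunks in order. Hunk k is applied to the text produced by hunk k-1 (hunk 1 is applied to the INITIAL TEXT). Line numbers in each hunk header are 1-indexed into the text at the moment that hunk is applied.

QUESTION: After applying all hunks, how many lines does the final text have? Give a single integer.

Answer: 12

Derivation:
Hunk 1: at line 4 remove [eyv] add [zfbw,tillo] -> 15 lines: fmdam ympzi lmuif wrtkp pafvc zfbw tillo utrro mppn jsiii syms fvnn sjhlw orse zmik
Hunk 2: at line 6 remove [tillo] add [zblkz,yssot,bcb] -> 17 lines: fmdam ympzi lmuif wrtkp pafvc zfbw zblkz yssot bcb utrro mppn jsiii syms fvnn sjhlw orse zmik
Hunk 3: at line 3 remove [wrtkp,pafvc,zfbw] add [sbo] -> 15 lines: fmdam ympzi lmuif sbo zblkz yssot bcb utrro mppn jsiii syms fvnn sjhlw orse zmik
Hunk 4: at line 3 remove [sbo,zblkz] add [euij] -> 14 lines: fmdam ympzi lmuif euij yssot bcb utrro mppn jsiii syms fvnn sjhlw orse zmik
Hunk 5: at line 7 remove [mppn,jsiii,syms] add [glwp] -> 12 lines: fmdam ympzi lmuif euij yssot bcb utrro glwp fvnn sjhlw orse zmik
Hunk 6: at line 3 remove [yssot,bcb,utrro] add [wvyyj,fgfx] -> 11 lines: fmdam ympzi lmuif euij wvyyj fgfx glwp fvnn sjhlw orse zmik
Hunk 7: at line 3 remove [wvyyj] add [xsd,tvots] -> 12 lines: fmdam ympzi lmuif euij xsd tvots fgfx glwp fvnn sjhlw orse zmik
Final line count: 12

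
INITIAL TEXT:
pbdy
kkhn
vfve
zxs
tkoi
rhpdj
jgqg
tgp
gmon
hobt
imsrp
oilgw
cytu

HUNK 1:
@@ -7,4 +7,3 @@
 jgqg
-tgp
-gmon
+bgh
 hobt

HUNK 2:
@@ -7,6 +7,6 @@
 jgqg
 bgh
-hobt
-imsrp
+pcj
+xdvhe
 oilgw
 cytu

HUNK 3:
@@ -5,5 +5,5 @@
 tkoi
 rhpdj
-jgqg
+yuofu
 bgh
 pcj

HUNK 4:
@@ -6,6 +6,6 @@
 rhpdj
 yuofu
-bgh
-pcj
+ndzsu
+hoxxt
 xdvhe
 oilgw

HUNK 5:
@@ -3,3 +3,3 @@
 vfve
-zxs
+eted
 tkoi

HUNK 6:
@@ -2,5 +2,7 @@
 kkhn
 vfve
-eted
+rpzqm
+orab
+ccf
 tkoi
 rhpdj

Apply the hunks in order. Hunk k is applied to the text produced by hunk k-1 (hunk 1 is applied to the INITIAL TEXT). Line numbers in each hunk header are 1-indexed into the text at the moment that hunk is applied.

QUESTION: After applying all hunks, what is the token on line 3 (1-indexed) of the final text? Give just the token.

Answer: vfve

Derivation:
Hunk 1: at line 7 remove [tgp,gmon] add [bgh] -> 12 lines: pbdy kkhn vfve zxs tkoi rhpdj jgqg bgh hobt imsrp oilgw cytu
Hunk 2: at line 7 remove [hobt,imsrp] add [pcj,xdvhe] -> 12 lines: pbdy kkhn vfve zxs tkoi rhpdj jgqg bgh pcj xdvhe oilgw cytu
Hunk 3: at line 5 remove [jgqg] add [yuofu] -> 12 lines: pbdy kkhn vfve zxs tkoi rhpdj yuofu bgh pcj xdvhe oilgw cytu
Hunk 4: at line 6 remove [bgh,pcj] add [ndzsu,hoxxt] -> 12 lines: pbdy kkhn vfve zxs tkoi rhpdj yuofu ndzsu hoxxt xdvhe oilgw cytu
Hunk 5: at line 3 remove [zxs] add [eted] -> 12 lines: pbdy kkhn vfve eted tkoi rhpdj yuofu ndzsu hoxxt xdvhe oilgw cytu
Hunk 6: at line 2 remove [eted] add [rpzqm,orab,ccf] -> 14 lines: pbdy kkhn vfve rpzqm orab ccf tkoi rhpdj yuofu ndzsu hoxxt xdvhe oilgw cytu
Final line 3: vfve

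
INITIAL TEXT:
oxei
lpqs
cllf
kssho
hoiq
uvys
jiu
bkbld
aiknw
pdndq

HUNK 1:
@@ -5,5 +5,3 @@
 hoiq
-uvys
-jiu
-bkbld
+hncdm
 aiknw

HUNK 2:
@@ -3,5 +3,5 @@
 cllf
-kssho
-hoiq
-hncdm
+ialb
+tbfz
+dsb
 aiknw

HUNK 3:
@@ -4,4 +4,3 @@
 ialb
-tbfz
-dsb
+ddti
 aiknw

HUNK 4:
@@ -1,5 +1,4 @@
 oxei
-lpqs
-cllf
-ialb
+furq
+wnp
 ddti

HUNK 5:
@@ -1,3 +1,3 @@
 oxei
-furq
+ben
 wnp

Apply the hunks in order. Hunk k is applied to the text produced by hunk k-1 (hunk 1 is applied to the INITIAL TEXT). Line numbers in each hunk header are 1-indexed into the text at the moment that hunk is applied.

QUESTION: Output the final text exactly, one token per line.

Hunk 1: at line 5 remove [uvys,jiu,bkbld] add [hncdm] -> 8 lines: oxei lpqs cllf kssho hoiq hncdm aiknw pdndq
Hunk 2: at line 3 remove [kssho,hoiq,hncdm] add [ialb,tbfz,dsb] -> 8 lines: oxei lpqs cllf ialb tbfz dsb aiknw pdndq
Hunk 3: at line 4 remove [tbfz,dsb] add [ddti] -> 7 lines: oxei lpqs cllf ialb ddti aiknw pdndq
Hunk 4: at line 1 remove [lpqs,cllf,ialb] add [furq,wnp] -> 6 lines: oxei furq wnp ddti aiknw pdndq
Hunk 5: at line 1 remove [furq] add [ben] -> 6 lines: oxei ben wnp ddti aiknw pdndq

Answer: oxei
ben
wnp
ddti
aiknw
pdndq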